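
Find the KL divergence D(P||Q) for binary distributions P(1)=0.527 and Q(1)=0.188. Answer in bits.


KL = p*log2(p/q) + (1-p)*log2((1-p)/(1-q)) = 0.527*log2(0.527/0.188) + 0.473*log2(0.473/0.812) = 0.4149

0.4149 bits


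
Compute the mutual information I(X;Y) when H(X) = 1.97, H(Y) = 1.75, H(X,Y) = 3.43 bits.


I(X;Y) = H(X) + H(Y) - H(X,Y) = 1.97 + 1.75 - 3.43 = 0.29

0.29 bits


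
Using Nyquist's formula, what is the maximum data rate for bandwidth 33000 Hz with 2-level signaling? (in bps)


Rate = 2 * B * log2(M) = 2 * 33000 * 1.0 = 66000.0

66000.0 bps


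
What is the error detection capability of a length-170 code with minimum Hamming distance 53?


Detection capability = d_min - 1 = 53 - 1 = 52

52 errors


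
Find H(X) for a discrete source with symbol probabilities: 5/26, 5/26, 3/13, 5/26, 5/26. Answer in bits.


H = -sum(p_i * log2(p_i)). Terms: -(5/26)*log2(5/26) = 0.457406; -(5/26)*log2(5/26) = 0.457406; -(3/13)*log2(3/13) = 0.488187; -(5/26)*log2(5/26) = 0.457406; -(5/26)*log2(5/26) = 0.457406. H = 0.457406 + 0.457406 + 0.488187 + 0.457406 + 0.457406 = 2.3178

2.3178 bits


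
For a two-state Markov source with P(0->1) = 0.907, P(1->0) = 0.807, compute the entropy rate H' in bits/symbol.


Stationary distribution: pi_0 = p10/(p01+p10) = 0.4708, pi_1 = 0.5292. Entropy rate H' = pi_0*H(p01) + pi_1*H(p10) = 0.4708*0.4464 + 0.5292*0.7077 = 0.5847

0.5847 bits/symbol


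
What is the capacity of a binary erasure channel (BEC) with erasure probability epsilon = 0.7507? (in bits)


C = 1 - epsilon = 1 - 0.7507 = 0.2493

0.2493 bits


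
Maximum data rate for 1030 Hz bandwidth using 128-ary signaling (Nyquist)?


Rate = 2 * B * log2(M) = 2 * 1030 * 7.0 = 14420.0

14420.0 bps


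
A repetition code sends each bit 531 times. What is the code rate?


Rate = k/n = 1/531

1/531


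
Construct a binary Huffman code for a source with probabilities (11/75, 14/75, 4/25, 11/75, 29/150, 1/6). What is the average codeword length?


Huffman construction (repeatedly merge the two least-probable nodes; each merge adds 1 bit to every symbol beneath it): 11/75 + 11/75 = 22/75; 4/25 + 1/6 = 49/150; 14/75 + 29/150 = 19/50; 22/75 + 49/150 = 31/50; 19/50 + 31/50 = 1. Resulting codeword lengths (in the order the probabilities were given): (3, 2, 3, 3, 2, 3). L_avg = sum(p_i * l_i) = 11/75*3 + 14/75*2 + 4/25*3 + 11/75*3 + 29/150*2 + 1/6*3 = 131/50 = 2.62

2.62 bits


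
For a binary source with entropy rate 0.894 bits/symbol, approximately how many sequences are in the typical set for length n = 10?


log2|A_typical| = nH = 10 * 0.894 = 8.94, so |A_typical| ~ 2^8.94 = 4.911e+02

4.911e+02


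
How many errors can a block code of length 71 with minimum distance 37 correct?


Correction capability = floor((d-1)/2) = floor((37-1)/2) = 18

18 errors


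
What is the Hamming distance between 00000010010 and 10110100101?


Count differing positions: ^ . ^ ^ . ^ ^ . ^ ^ ^ = 8 differences

8


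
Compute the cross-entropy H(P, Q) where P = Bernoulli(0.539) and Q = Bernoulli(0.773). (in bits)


H(P,Q) = -p*log2(q) - (1-p)*log2(1-q). -0.539*log2(0.773) = 0.200217; -0.461*log2(0.227) = 0.986188. H(P,Q) = 0.200217 + 0.986188 = 1.1864

1.1864 bits


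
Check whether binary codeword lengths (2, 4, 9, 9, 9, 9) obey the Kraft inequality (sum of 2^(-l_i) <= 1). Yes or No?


Kraft sum = sum(2^(-l_i)) = 0.3203, need <= 1. Result: satisfied (a binary prefix-free code with these lengths exists)

Yes


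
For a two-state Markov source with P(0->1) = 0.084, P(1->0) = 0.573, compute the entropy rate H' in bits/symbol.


Stationary distribution: pi_0 = p10/(p01+p10) = 0.8721, pi_1 = 0.1279. Entropy rate H' = pi_0*H(p01) + pi_1*H(p10) = 0.8721*0.4161 + 0.1279*0.9846 = 0.4888

0.4888 bits/symbol


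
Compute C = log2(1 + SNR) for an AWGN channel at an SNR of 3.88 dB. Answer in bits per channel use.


SNR_linear = 10^(3.88/10) = 2.4434; C = log2(1 + SNR_linear) = log2(1 + 2.4434) = 1.7838

1.7838 bits/channel use


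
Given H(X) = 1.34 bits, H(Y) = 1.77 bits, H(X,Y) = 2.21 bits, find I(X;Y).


I(X;Y) = H(X) + H(Y) - H(X,Y) = 1.34 + 1.77 - 2.21 = 0.9

0.9 bits


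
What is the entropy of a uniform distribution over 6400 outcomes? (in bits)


H = log2(n) = log2(6400) = 12.6439

12.6439 bits


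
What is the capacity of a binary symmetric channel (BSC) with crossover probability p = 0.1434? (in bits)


H(p) = -p*log2(p) - (1-p)*log2(1-p) = -0.1434*log2(0.1434) - 0.8566*log2(0.8566) = 0.401790 + 0.191284 = 0.5931. C = 1 - H(p) = 1 - 0.5931 = 0.4069

0.4069 bits


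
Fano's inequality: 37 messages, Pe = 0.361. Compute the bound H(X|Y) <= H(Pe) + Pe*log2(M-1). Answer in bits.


H(Pe) = -Pe*log2(Pe) - (1-Pe)*log2(1-Pe) = -0.361*log2(0.361) - 0.639*log2(0.639) = 0.530644 + 0.412866 = 0.9435. Pe*log2(M-1) = 0.361*log2(36) = 1.866343. Bound = H(Pe) + Pe*log2(M-1) = 0.530644 + 0.412866 + 1.866343 = 2.8099

2.8099 bits


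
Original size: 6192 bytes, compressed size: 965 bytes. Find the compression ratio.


Ratio = original / compressed = 6192 / 965 = 6.4166

6.4166


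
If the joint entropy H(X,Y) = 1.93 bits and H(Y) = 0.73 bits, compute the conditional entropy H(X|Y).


H(X|Y) = H(X,Y) - H(Y) = 1.93 - 0.73 = 1.2

1.2 bits


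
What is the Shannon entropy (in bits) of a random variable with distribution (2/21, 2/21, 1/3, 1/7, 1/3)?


H = -sum(p_i * log2(p_i)). Terms: -(2/21)*log2(2/21) = 0.323078; -(2/21)*log2(2/21) = 0.323078; -(1/3)*log2(1/3) = 0.528321; -(1/7)*log2(1/7) = 0.401051; -(1/3)*log2(1/3) = 0.528321. H = 0.323078 + 0.323078 + 0.528321 + 0.401051 + 0.528321 = 2.1038

2.1038 bits


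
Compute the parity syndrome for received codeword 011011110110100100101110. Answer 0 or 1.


Syndrome = XOR of all bits = 0 XOR 1 XOR 1 XOR 0 XOR 1 XOR 1 XOR 1 XOR 1 XOR 0 XOR 1 XOR 1 XOR 0 XOR 1 XOR 0 XOR 0 XOR 1 XOR 0 XOR 0 XOR 1 XOR 0 XOR 1 XOR 1 XOR 1 XOR 0 = 0

0


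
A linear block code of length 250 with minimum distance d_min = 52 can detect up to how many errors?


Detection capability = d_min - 1 = 52 - 1 = 51

51 errors


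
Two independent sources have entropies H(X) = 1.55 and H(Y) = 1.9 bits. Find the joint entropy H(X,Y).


For independent variables, H(X,Y) = H(X) + H(Y) = 1.55 + 1.9 = 3.45

3.45 bits


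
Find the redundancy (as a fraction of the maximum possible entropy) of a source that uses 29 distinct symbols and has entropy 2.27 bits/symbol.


H_max = log2(K) = log2(29) = 4.858 bits/symbol. Redundancy = 1 - H/H_max = 1 - 2.27/4.858 = 1 - 0.4673 = 0.5327

0.5327


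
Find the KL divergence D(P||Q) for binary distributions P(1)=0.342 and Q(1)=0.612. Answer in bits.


KL = p*log2(p/q) + (1-p)*log2((1-p)/(1-q)) = 0.342*log2(0.342/0.612) + 0.658*log2(0.658/0.388) = 0.2143

0.2143 bits


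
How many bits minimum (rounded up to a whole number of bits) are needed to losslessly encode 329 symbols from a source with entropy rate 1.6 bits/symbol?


Minimum bits >= n * H = 329 * 1.6 = 526.4, rounded up to a whole number of bits = 527

527 bits


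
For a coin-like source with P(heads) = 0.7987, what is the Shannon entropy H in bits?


H = -p*log2(p) - (1-p)*log2(1-p). -0.7987*log2(0.7987) = 0.258998; -0.2013*log2(0.2013) = 0.465523. H = 0.258998 + 0.465523 = 0.7245

0.7245 bits


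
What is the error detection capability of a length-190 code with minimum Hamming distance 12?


Detection capability = d_min - 1 = 12 - 1 = 11

11 errors


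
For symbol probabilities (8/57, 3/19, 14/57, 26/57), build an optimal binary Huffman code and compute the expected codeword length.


Huffman construction (repeatedly merge the two least-probable nodes; each merge adds 1 bit to every symbol beneath it): 8/57 + 3/19 = 17/57; 14/57 + 17/57 = 31/57; 26/57 + 31/57 = 1. Resulting codeword lengths (in the order the probabilities were given): (3, 3, 2, 1). L_avg = sum(p_i * l_i) = 8/57*3 + 3/19*3 + 14/57*2 + 26/57*1 = 35/19 = 1.8421

1.8421 bits


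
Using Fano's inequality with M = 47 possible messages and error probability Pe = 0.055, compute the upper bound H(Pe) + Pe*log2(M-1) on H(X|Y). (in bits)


H(Pe) = -Pe*log2(Pe) - (1-Pe)*log2(1-Pe) = -0.055*log2(0.055) - 0.945*log2(0.945) = 0.230143 + 0.077125 = 0.3073. Pe*log2(M-1) = 0.055*log2(46) = 0.303796. Bound = H(Pe) + Pe*log2(M-1) = 0.230143 + 0.077125 + 0.303796 = 0.6111

0.6111 bits


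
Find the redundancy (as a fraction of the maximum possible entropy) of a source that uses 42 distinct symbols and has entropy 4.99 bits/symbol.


H_max = log2(K) = log2(42) = 5.3923 bits/symbol. Redundancy = 1 - H/H_max = 1 - 4.99/5.3923 = 1 - 0.9254 = 0.0746

0.0746


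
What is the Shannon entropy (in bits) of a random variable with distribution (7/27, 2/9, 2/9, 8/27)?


H = -sum(p_i * log2(p_i)). Terms: -(7/27)*log2(7/27) = 0.504916; -(2/9)*log2(2/9) = 0.482206; -(2/9)*log2(2/9) = 0.482206; -(8/27)*log2(8/27) = 0.519967. H = 0.504916 + 0.482206 + 0.482206 + 0.519967 = 1.9893

1.9893 bits


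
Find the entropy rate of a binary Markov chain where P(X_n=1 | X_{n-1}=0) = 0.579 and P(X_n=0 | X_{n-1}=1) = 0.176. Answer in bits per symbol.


Stationary distribution: pi_0 = p10/(p01+p10) = 0.2331, pi_1 = 0.7669. Entropy rate H' = pi_0*H(p01) + pi_1*H(p10) = 0.2331*0.9819 + 0.7669*0.6712 = 0.7437

0.7437 bits/symbol


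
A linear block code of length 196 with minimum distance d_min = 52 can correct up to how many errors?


Correction capability = floor((d-1)/2) = floor((52-1)/2) = 25

25 errors


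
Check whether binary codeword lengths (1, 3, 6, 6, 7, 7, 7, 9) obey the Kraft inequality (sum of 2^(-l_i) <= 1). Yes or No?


Kraft sum = sum(2^(-l_i)) = 0.6816, need <= 1. Result: satisfied (a binary prefix-free code with these lengths exists)

Yes


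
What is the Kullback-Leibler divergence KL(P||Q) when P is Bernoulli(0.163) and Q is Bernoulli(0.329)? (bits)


KL = p*log2(p/q) + (1-p)*log2((1-p)/(1-q)) = 0.163*log2(0.163/0.329) + 0.837*log2(0.837/0.671) = 0.1018

0.1018 bits


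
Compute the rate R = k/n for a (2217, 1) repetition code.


Rate = k/n = 1/2217

1/2217


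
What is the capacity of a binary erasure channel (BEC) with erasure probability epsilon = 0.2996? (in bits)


C = 1 - epsilon = 1 - 0.2996 = 0.7004

0.7004 bits


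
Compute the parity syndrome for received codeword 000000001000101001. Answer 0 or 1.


Syndrome = XOR of all bits = 0 XOR 0 XOR 0 XOR 0 XOR 0 XOR 0 XOR 0 XOR 0 XOR 1 XOR 0 XOR 0 XOR 0 XOR 1 XOR 0 XOR 1 XOR 0 XOR 0 XOR 1 = 0

0


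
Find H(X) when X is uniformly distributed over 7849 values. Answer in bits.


H = log2(n) = log2(7849) = 12.9383

12.9383 bits


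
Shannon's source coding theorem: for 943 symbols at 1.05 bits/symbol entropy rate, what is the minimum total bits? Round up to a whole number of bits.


Minimum bits >= n * H = 943 * 1.05 = 990.15, rounded up to a whole number of bits = 991

991 bits


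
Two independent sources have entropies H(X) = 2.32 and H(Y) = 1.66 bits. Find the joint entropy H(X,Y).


For independent variables, H(X,Y) = H(X) + H(Y) = 2.32 + 1.66 = 3.98

3.98 bits


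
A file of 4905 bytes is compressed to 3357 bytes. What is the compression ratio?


Ratio = original / compressed = 4905 / 3357 = 1.4611

1.4611


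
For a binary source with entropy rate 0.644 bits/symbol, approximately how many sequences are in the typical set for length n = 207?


log2|A_typical| = nH = 207 * 0.644 = 133.308, so |A_typical| ~ 2^133.308 = 1.348e+40

1.348e+40


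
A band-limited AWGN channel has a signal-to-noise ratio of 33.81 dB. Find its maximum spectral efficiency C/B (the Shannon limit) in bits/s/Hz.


SNR_linear = 10^(33.81/10) = 2404.3628; C/B = log2(1 + SNR_linear) = log2(1 + 2404.3628) = 11.232

11.232 bits/s/Hz


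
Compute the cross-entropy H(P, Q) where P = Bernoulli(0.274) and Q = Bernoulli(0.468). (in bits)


H(P,Q) = -p*log2(q) - (1-p)*log2(1-q). -0.274*log2(0.468) = 0.300145; -0.726*log2(0.532) = 0.661024. H(P,Q) = 0.300145 + 0.661024 = 0.9612

0.9612 bits


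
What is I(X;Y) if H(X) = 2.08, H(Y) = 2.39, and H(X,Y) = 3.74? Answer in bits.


I(X;Y) = H(X) + H(Y) - H(X,Y) = 2.08 + 2.39 - 3.74 = 0.73

0.73 bits


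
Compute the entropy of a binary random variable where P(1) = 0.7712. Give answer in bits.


H = -p*log2(p) - (1-p)*log2(1-p). -0.7712*log2(0.7712) = 0.289064; -0.2288*log2(0.2288) = 0.486850. H = 0.289064 + 0.486850 = 0.7759

0.7759 bits


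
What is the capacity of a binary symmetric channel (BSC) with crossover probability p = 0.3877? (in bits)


H(p) = -p*log2(p) - (1-p)*log2(1-p) = -0.3877*log2(0.3877) - 0.6123*log2(0.6123) = 0.529981 + 0.433318 = 0.9633. C = 1 - H(p) = 1 - 0.9633 = 0.0367

0.0367 bits


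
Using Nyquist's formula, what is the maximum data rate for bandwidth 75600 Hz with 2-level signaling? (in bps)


Rate = 2 * B * log2(M) = 2 * 75600 * 1.0 = 151200.0

151200.0 bps


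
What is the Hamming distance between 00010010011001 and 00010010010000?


Count differing positions: . . . . . . . . . . ^ . . ^ = 2 differences

2


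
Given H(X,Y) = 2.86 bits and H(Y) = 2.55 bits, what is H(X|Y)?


H(X|Y) = H(X,Y) - H(Y) = 2.86 - 2.55 = 0.31

0.31 bits


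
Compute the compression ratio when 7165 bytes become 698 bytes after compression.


Ratio = original / compressed = 7165 / 698 = 10.265

10.265


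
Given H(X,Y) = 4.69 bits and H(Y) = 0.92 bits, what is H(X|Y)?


H(X|Y) = H(X,Y) - H(Y) = 4.69 - 0.92 = 3.77

3.77 bits


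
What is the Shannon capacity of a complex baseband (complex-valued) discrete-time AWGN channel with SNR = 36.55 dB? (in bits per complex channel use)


SNR_linear = 10^(36.55/10) = 4518.5594; C = log2(1 + SNR_linear) = log2(1 + 4518.5594) = 12.142

12.142 bits/channel use


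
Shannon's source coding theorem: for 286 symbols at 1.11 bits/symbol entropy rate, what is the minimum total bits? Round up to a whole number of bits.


Minimum bits >= n * H = 286 * 1.11 = 317.46, rounded up to a whole number of bits = 318

318 bits


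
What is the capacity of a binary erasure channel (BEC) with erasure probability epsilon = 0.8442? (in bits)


C = 1 - epsilon = 1 - 0.8442 = 0.1558

0.1558 bits


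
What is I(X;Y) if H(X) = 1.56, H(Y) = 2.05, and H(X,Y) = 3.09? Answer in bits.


I(X;Y) = H(X) + H(Y) - H(X,Y) = 1.56 + 2.05 - 3.09 = 0.52

0.52 bits


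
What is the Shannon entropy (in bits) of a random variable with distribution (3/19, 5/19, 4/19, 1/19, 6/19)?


H = -sum(p_i * log2(p_i)). Terms: -(3/19)*log2(3/19) = 0.420468; -(5/19)*log2(5/19) = 0.506842; -(4/19)*log2(4/19) = 0.473248; -(1/19)*log2(1/19) = 0.223575; -(6/19)*log2(6/19) = 0.525147. H = 0.420468 + 0.506842 + 0.473248 + 0.223575 + 0.525147 = 2.1493

2.1493 bits


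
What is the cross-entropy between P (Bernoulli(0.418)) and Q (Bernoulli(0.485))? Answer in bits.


H(P,Q) = -p*log2(q) - (1-p)*log2(1-q). -0.418*log2(0.485) = 0.436368; -0.582*log2(0.515) = 0.557181. H(P,Q) = 0.436368 + 0.557181 = 0.9935

0.9935 bits


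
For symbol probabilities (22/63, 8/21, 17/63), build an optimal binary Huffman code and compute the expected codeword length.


Huffman construction (repeatedly merge the two least-probable nodes; each merge adds 1 bit to every symbol beneath it): 17/63 + 22/63 = 13/21; 8/21 + 13/21 = 1. Resulting codeword lengths (in the order the probabilities were given): (2, 1, 2). L_avg = sum(p_i * l_i) = 22/63*2 + 8/21*1 + 17/63*2 = 34/21 = 1.619

1.619 bits


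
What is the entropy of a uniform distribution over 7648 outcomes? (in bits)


H = log2(n) = log2(7648) = 12.9009

12.9009 bits


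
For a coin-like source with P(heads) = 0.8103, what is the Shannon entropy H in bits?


H = -p*log2(p) - (1-p)*log2(1-p). -0.8103*log2(0.8103) = 0.245903; -0.1897*log2(0.1897) = 0.454940. H = 0.245903 + 0.454940 = 0.7008

0.7008 bits


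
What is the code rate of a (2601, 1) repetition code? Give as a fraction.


Rate = k/n = 1/2601

1/2601


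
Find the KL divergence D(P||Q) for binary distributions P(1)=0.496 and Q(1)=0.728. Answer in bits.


KL = p*log2(p/q) + (1-p)*log2((1-p)/(1-q)) = 0.496*log2(0.496/0.728) + 0.504*log2(0.504/0.272) = 0.1739

0.1739 bits


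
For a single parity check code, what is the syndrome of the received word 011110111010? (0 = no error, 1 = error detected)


Syndrome = XOR of all bits = 0 XOR 1 XOR 1 XOR 1 XOR 1 XOR 0 XOR 1 XOR 1 XOR 1 XOR 0 XOR 1 XOR 0 = 0

0


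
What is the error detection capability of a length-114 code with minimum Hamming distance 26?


Detection capability = d_min - 1 = 26 - 1 = 25

25 errors


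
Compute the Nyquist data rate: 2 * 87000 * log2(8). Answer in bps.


Rate = 2 * B * log2(M) = 2 * 87000 * 3.0 = 522000.0

522000.0 bps


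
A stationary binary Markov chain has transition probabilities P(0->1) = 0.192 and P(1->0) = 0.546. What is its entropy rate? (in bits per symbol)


Stationary distribution: pi_0 = p10/(p01+p10) = 0.7398, pi_1 = 0.2602. Entropy rate H' = pi_0*H(p01) + pi_1*H(p10) = 0.7398*0.7056 + 0.2602*0.9939 = 0.7806

0.7806 bits/symbol


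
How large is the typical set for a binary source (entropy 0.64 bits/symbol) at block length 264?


log2|A_typical| = nH = 264 * 0.64 = 168.96, so |A_typical| ~ 2^168.96 = 7.278e+50

7.278e+50


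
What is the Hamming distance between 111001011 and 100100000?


Count differing positions: . ^ ^ ^ . ^ . ^ ^ = 6 differences

6


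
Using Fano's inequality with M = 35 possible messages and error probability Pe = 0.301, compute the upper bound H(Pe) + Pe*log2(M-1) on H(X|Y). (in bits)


H(Pe) = -Pe*log2(Pe) - (1-Pe)*log2(1-Pe) = -0.301*log2(0.301) - 0.699*log2(0.699) = 0.521382 + 0.361128 = 0.8825. Pe*log2(M-1) = 0.301*log2(34) = 1.531326. Bound = H(Pe) + Pe*log2(M-1) = 0.521382 + 0.361128 + 1.531326 = 2.4138

2.4138 bits


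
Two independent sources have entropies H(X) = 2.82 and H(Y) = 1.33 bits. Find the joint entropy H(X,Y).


For independent variables, H(X,Y) = H(X) + H(Y) = 2.82 + 1.33 = 4.15

4.15 bits


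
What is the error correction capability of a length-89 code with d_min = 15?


Correction capability = floor((d-1)/2) = floor((15-1)/2) = 7

7 errors


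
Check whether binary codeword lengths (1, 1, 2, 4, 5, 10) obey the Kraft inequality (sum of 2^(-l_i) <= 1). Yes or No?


Kraft sum = sum(2^(-l_i)) = 1.3447, need <= 1. Result: violated (a binary prefix-free code with these lengths cannot exist)

No


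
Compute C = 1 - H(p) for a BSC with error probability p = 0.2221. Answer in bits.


H(p) = -p*log2(p) - (1-p)*log2(1-p) = -0.2221*log2(0.2221) - 0.7779*log2(0.7779) = 0.482117 + 0.281867 = 0.764. C = 1 - H(p) = 1 - 0.764 = 0.236

0.236 bits


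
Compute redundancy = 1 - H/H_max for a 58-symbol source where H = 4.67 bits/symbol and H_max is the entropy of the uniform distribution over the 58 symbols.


H_max = log2(K) = log2(58) = 5.858 bits/symbol. Redundancy = 1 - H/H_max = 1 - 4.67/5.858 = 1 - 0.7972 = 0.2028

0.2028


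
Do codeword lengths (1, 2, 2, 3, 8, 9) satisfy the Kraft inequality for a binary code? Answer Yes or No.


Kraft sum = sum(2^(-l_i)) = 1.1309, need <= 1. Result: violated (a binary prefix-free code with these lengths cannot exist)

No


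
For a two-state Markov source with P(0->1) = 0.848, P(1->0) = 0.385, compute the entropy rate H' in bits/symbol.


Stationary distribution: pi_0 = p10/(p01+p10) = 0.3122, pi_1 = 0.6878. Entropy rate H' = pi_0*H(p01) + pi_1*H(p10) = 0.3122*0.6148 + 0.6878*0.9615 = 0.8532

0.8532 bits/symbol


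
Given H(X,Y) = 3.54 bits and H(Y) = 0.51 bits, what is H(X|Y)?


H(X|Y) = H(X,Y) - H(Y) = 3.54 - 0.51 = 3.03

3.03 bits


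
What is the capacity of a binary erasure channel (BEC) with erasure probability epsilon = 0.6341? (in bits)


C = 1 - epsilon = 1 - 0.6341 = 0.3659

0.3659 bits


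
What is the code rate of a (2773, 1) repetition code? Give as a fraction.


Rate = k/n = 1/2773

1/2773


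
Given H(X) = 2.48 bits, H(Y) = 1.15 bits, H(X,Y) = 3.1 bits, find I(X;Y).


I(X;Y) = H(X) + H(Y) - H(X,Y) = 2.48 + 1.15 - 3.1 = 0.53

0.53 bits


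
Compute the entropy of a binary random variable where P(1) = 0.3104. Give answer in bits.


H = -p*log2(p) - (1-p)*log2(1-p). -0.3104*log2(0.3104) = 0.523893; -0.6896*log2(0.6896) = 0.369742. H = 0.523893 + 0.369742 = 0.8936

0.8936 bits


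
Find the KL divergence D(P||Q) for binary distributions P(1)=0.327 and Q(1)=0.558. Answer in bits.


KL = p*log2(p/q) + (1-p)*log2((1-p)/(1-q)) = 0.327*log2(0.327/0.558) + 0.673*log2(0.673/0.442) = 0.1561

0.1561 bits


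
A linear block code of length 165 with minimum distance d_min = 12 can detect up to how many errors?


Detection capability = d_min - 1 = 12 - 1 = 11

11 errors


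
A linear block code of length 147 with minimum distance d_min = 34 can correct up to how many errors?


Correction capability = floor((d-1)/2) = floor((34-1)/2) = 16

16 errors


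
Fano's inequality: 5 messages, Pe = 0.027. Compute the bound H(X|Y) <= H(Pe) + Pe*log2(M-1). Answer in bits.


H(Pe) = -Pe*log2(Pe) - (1-Pe)*log2(1-Pe) = -0.027*log2(0.027) - 0.973*log2(0.973) = 0.140694 + 0.038422 = 0.1791. Pe*log2(M-1) = 0.027*log2(4) = 0.054000. Bound = H(Pe) + Pe*log2(M-1) = 0.140694 + 0.038422 + 0.054000 = 0.2331

0.2331 bits


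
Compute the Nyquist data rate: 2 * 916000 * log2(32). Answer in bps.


Rate = 2 * B * log2(M) = 2 * 916000 * 5.0 = 9160000.0

9160000.0 bps


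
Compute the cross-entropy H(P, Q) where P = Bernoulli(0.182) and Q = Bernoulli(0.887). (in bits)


H(P,Q) = -p*log2(q) - (1-p)*log2(1-q). -0.182*log2(0.887) = 0.031485; -0.818*log2(0.113) = 2.573105. H(P,Q) = 0.031485 + 2.573105 = 2.6046

2.6046 bits


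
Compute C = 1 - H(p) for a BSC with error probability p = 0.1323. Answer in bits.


H(p) = -p*log2(p) - (1-p)*log2(1-p) = -0.1323*log2(0.1323) - 0.8677*log2(0.8677) = 0.386067 + 0.177646 = 0.5637. C = 1 - H(p) = 1 - 0.5637 = 0.4363

0.4363 bits


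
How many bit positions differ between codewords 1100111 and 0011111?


Count differing positions: ^ ^ ^ ^ . . . = 4 differences

4


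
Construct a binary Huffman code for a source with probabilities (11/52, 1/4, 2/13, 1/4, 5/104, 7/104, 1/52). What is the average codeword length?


Huffman construction (repeatedly merge the two least-probable nodes; each merge adds 1 bit to every symbol beneath it): 1/52 + 5/104 = 7/104; 7/104 + 7/104 = 7/52; 7/52 + 2/13 = 15/52; 11/52 + 1/4 = 6/13; 1/4 + 15/52 = 7/13; 6/13 + 7/13 = 1. Resulting codeword lengths (in the order the probabilities were given): (2, 2, 3, 2, 5, 4, 5). L_avg = sum(p_i * l_i) = 11/52*2 + 1/4*2 + 2/13*3 + 1/4*2 + 5/104*5 + 7/104*4 + 1/52*5 = 259/104 = 2.4904

2.4904 bits


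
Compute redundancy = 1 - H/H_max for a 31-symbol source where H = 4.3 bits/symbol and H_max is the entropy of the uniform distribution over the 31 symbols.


H_max = log2(K) = log2(31) = 4.9542 bits/symbol. Redundancy = 1 - H/H_max = 1 - 4.3/4.9542 = 1 - 0.868 = 0.132

0.132


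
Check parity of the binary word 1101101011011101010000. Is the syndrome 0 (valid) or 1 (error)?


Syndrome = XOR of all bits = 1 XOR 1 XOR 0 XOR 1 XOR 1 XOR 0 XOR 1 XOR 0 XOR 1 XOR 1 XOR 0 XOR 1 XOR 1 XOR 1 XOR 0 XOR 1 XOR 0 XOR 1 XOR 0 XOR 0 XOR 0 XOR 0 = 0

0


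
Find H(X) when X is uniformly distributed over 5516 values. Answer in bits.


H = log2(n) = log2(5516) = 12.4294

12.4294 bits


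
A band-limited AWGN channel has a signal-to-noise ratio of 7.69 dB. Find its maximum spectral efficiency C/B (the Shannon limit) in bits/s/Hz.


SNR_linear = 10^(7.69/10) = 5.8749; C/B = log2(1 + SNR_linear) = log2(1 + 5.8749) = 2.7813

2.7813 bits/s/Hz


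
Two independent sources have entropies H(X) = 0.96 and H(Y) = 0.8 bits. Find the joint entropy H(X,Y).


For independent variables, H(X,Y) = H(X) + H(Y) = 0.96 + 0.8 = 1.76

1.76 bits


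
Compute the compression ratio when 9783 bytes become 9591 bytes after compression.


Ratio = original / compressed = 9783 / 9591 = 1.02

1.02


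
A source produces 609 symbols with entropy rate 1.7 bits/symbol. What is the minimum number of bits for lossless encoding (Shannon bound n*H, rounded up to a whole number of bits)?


Minimum bits >= n * H = 609 * 1.7 = 1035.3, rounded up to a whole number of bits = 1036

1036 bits


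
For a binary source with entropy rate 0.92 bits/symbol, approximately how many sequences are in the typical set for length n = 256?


log2|A_typical| = nH = 256 * 0.92 = 235.52, so |A_typical| ~ 2^235.52 = 7.917e+70

7.917e+70


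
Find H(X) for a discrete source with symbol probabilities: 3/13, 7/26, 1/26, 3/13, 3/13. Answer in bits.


H = -sum(p_i * log2(p_i)). Terms: -(3/13)*log2(3/13) = 0.488187; -(7/26)*log2(7/26) = 0.509677; -(1/26)*log2(1/26) = 0.180786; -(3/13)*log2(3/13) = 0.488187; -(3/13)*log2(3/13) = 0.488187. H = 0.488187 + 0.509677 + 0.180786 + 0.488187 + 0.488187 = 2.155

2.155 bits


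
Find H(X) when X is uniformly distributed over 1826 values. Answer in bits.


H = log2(n) = log2(1826) = 10.8345

10.8345 bits


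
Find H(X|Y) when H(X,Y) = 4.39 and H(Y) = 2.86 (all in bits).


H(X|Y) = H(X,Y) - H(Y) = 4.39 - 2.86 = 1.53

1.53 bits


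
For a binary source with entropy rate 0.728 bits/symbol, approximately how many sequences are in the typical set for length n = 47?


log2|A_typical| = nH = 47 * 0.728 = 34.216, so |A_typical| ~ 2^34.216 = 1.995e+10

1.995e+10


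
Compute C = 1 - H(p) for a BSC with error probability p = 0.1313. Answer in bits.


H(p) = -p*log2(p) - (1-p)*log2(1-p) = -0.1313*log2(0.1313) - 0.8687*log2(0.8687) = 0.384586 + 0.176407 = 0.561. C = 1 - H(p) = 1 - 0.561 = 0.439

0.439 bits


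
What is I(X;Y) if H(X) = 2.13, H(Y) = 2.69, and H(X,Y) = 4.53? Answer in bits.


I(X;Y) = H(X) + H(Y) - H(X,Y) = 2.13 + 2.69 - 4.53 = 0.29

0.29 bits


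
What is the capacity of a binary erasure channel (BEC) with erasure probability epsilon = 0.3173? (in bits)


C = 1 - epsilon = 1 - 0.3173 = 0.6827

0.6827 bits


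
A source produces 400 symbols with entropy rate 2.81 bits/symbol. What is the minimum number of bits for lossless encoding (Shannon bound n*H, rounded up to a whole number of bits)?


Minimum bits >= n * H = 400 * 2.81 = 1124.0, rounded up to a whole number of bits = 1124

1124 bits


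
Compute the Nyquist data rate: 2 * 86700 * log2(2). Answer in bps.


Rate = 2 * B * log2(M) = 2 * 86700 * 1.0 = 173400.0

173400.0 bps


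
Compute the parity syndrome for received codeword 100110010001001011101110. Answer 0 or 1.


Syndrome = XOR of all bits = 1 XOR 0 XOR 0 XOR 1 XOR 1 XOR 0 XOR 0 XOR 1 XOR 0 XOR 0 XOR 0 XOR 1 XOR 0 XOR 0 XOR 1 XOR 0 XOR 1 XOR 1 XOR 1 XOR 0 XOR 1 XOR 1 XOR 1 XOR 0 = 0

0


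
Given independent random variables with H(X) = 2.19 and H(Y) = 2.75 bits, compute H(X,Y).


For independent variables, H(X,Y) = H(X) + H(Y) = 2.19 + 2.75 = 4.94

4.94 bits


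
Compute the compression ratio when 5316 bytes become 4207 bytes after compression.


Ratio = original / compressed = 5316 / 4207 = 1.2636

1.2636


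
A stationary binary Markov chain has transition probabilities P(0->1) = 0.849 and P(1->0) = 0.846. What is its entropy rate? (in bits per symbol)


Stationary distribution: pi_0 = p10/(p01+p10) = 0.4991, pi_1 = 0.5009. Entropy rate H' = pi_0*H(p01) + pi_1*H(p10) = 0.4991*0.6123 + 0.5009*0.6198 = 0.6161

0.6161 bits/symbol


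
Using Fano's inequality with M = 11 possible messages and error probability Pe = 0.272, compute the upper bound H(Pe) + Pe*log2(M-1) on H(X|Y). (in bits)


H(Pe) = -Pe*log2(Pe) - (1-Pe)*log2(1-Pe) = -0.272*log2(0.272) - 0.728*log2(0.728) = 0.510903 + 0.333416 = 0.8443. Pe*log2(M-1) = 0.272*log2(10) = 0.903564. Bound = H(Pe) + Pe*log2(M-1) = 0.510903 + 0.333416 + 0.903564 = 1.7479

1.7479 bits


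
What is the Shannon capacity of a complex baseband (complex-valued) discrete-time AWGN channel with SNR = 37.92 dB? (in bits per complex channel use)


SNR_linear = 10^(37.92/10) = 6194.4108; C = log2(1 + SNR_linear) = log2(1 + 6194.4108) = 12.597

12.597 bits/channel use


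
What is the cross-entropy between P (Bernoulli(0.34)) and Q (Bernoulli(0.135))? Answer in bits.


H(P,Q) = -p*log2(q) - (1-p)*log2(1-q). -0.34*log2(0.135) = 0.982249; -0.66*log2(0.865) = 0.138090. H(P,Q) = 0.982249 + 0.138090 = 1.1203

1.1203 bits


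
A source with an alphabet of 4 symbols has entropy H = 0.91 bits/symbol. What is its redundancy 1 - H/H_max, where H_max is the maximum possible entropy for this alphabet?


H_max = log2(K) = log2(4) = 2.0 bits/symbol. Redundancy = 1 - H/H_max = 1 - 0.91/2.0 = 1 - 0.455 = 0.545

0.545


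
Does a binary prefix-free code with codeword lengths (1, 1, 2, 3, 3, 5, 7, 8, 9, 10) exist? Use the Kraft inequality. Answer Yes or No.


Kraft sum = sum(2^(-l_i)) = 1.5459, need <= 1. Result: violated (a binary prefix-free code with these lengths cannot exist)

No


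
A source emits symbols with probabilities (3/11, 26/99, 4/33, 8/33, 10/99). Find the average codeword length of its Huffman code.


Huffman construction (repeatedly merge the two least-probable nodes; each merge adds 1 bit to every symbol beneath it): 10/99 + 4/33 = 2/9; 2/9 + 8/33 = 46/99; 26/99 + 3/11 = 53/99; 46/99 + 53/99 = 1. Resulting codeword lengths (in the order the probabilities were given): (2, 2, 3, 2, 3). L_avg = sum(p_i * l_i) = 3/11*2 + 26/99*2 + 4/33*3 + 8/33*2 + 10/99*3 = 20/9 = 2.2222

2.2222 bits


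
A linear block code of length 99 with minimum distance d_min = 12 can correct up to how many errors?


Correction capability = floor((d-1)/2) = floor((12-1)/2) = 5

5 errors


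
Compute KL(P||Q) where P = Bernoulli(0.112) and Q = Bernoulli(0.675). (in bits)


KL = p*log2(p/q) + (1-p)*log2((1-p)/(1-q)) = 0.112*log2(0.112/0.675) + 0.888*log2(0.888/0.325) = 0.9975

0.9975 bits


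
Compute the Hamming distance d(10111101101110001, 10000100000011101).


Count differing positions: . . ^ ^ ^ . . ^ ^ . ^ ^ . ^ ^ . . = 9 differences

9


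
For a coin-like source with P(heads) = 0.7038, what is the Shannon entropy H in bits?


H = -p*log2(p) - (1-p)*log2(1-p). -0.7038*log2(0.7038) = 0.356660; -0.2962*log2(0.2962) = 0.519937. H = 0.356660 + 0.519937 = 0.8766

0.8766 bits


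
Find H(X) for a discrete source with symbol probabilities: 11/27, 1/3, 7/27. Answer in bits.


H = -sum(p_i * log2(p_i)). Terms: -(11/27)*log2(11/27) = 0.527778; -(1/3)*log2(1/3) = 0.528321; -(7/27)*log2(7/27) = 0.504916. H = 0.527778 + 0.528321 + 0.504916 = 1.561

1.561 bits


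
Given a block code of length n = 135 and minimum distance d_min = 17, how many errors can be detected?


Detection capability = d_min - 1 = 17 - 1 = 16

16 errors


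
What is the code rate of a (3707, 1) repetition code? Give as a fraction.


Rate = k/n = 1/3707

1/3707


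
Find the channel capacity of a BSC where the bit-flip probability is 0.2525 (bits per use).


H(p) = -p*log2(p) - (1-p)*log2(1-p) = -0.2525*log2(0.2525) - 0.7475*log2(0.7475) = 0.501375 + 0.313841 = 0.8152. C = 1 - H(p) = 1 - 0.8152 = 0.1848

0.1848 bits


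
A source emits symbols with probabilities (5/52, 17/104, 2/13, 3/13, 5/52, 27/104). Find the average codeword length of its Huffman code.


Huffman construction (repeatedly merge the two least-probable nodes; each merge adds 1 bit to every symbol beneath it): 5/52 + 5/52 = 5/26; 2/13 + 17/104 = 33/104; 5/26 + 3/13 = 11/26; 27/104 + 33/104 = 15/26; 11/26 + 15/26 = 1. Resulting codeword lengths (in the order the probabilities were given): (3, 3, 3, 2, 3, 2). L_avg = sum(p_i * l_i) = 5/52*3 + 17/104*3 + 2/13*3 + 3/13*2 + 5/52*3 + 27/104*2 = 261/104 = 2.5096

2.5096 bits


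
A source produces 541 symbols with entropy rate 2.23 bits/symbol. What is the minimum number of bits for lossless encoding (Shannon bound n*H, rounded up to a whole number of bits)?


Minimum bits >= n * H = 541 * 2.23 = 1206.43, rounded up to a whole number of bits = 1207

1207 bits


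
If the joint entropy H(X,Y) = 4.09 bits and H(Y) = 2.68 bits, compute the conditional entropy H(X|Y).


H(X|Y) = H(X,Y) - H(Y) = 4.09 - 2.68 = 1.41

1.41 bits


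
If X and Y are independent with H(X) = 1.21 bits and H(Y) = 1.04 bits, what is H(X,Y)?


For independent variables, H(X,Y) = H(X) + H(Y) = 1.21 + 1.04 = 2.25

2.25 bits


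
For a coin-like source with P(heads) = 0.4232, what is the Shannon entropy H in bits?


H = -p*log2(p) - (1-p)*log2(1-p). -0.4232*log2(0.4232) = 0.525017; -0.5768*log2(0.5768) = 0.457897. H = 0.525017 + 0.457897 = 0.9829

0.9829 bits


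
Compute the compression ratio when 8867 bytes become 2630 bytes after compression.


Ratio = original / compressed = 8867 / 2630 = 3.3715

3.3715


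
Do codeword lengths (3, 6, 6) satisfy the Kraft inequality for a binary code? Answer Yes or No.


Kraft sum = sum(2^(-l_i)) = 0.1562, need <= 1. Result: satisfied (a binary prefix-free code with these lengths exists)

Yes


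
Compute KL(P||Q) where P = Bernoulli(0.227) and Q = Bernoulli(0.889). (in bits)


KL = p*log2(p/q) + (1-p)*log2((1-p)/(1-q)) = 0.227*log2(0.227/0.889) + 0.773*log2(0.773/0.111) = 1.7173

1.7173 bits


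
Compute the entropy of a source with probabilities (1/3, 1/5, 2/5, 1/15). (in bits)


H = -sum(p_i * log2(p_i)). Terms: -(1/3)*log2(1/3) = 0.528321; -(1/5)*log2(1/5) = 0.464386; -(2/5)*log2(2/5) = 0.528771; -(1/15)*log2(1/15) = 0.260459. H = 0.528321 + 0.464386 + 0.528771 + 0.260459 = 1.7819

1.7819 bits


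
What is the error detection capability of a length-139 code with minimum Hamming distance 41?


Detection capability = d_min - 1 = 41 - 1 = 40

40 errors


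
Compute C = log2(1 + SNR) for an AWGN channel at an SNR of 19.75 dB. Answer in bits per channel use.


SNR_linear = 10^(19.75/10) = 94.4061; C = log2(1 + SNR_linear) = log2(1 + 94.4061) = 6.576

6.576 bits/channel use


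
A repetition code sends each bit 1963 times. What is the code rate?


Rate = k/n = 1/1963

1/1963


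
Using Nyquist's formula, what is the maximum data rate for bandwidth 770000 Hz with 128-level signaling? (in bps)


Rate = 2 * B * log2(M) = 2 * 770000 * 7.0 = 10780000.0

10780000.0 bps


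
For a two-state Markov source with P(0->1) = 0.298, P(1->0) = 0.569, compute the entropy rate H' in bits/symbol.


Stationary distribution: pi_0 = p10/(p01+p10) = 0.6563, pi_1 = 0.3437. Entropy rate H' = pi_0*H(p01) + pi_1*H(p10) = 0.6563*0.8788 + 0.3437*0.9862 = 0.9157

0.9157 bits/symbol


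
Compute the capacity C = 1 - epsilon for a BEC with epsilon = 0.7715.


C = 1 - epsilon = 1 - 0.7715 = 0.2285

0.2285 bits


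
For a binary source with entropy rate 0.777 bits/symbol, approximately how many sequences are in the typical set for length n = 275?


log2|A_typical| = nH = 275 * 0.777 = 213.675, so |A_typical| ~ 2^213.675 = 2.102e+64

2.102e+64


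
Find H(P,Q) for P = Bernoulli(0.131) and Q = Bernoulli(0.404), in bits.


H(P,Q) = -p*log2(q) - (1-p)*log2(1-q). -0.131*log2(0.404) = 0.171292; -0.869*log2(0.596) = 0.648809. H(P,Q) = 0.171292 + 0.648809 = 0.8201

0.8201 bits


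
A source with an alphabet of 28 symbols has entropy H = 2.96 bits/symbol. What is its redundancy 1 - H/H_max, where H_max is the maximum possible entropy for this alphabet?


H_max = log2(K) = log2(28) = 4.8074 bits/symbol. Redundancy = 1 - H/H_max = 1 - 2.96/4.8074 = 1 - 0.6157 = 0.3843

0.3843


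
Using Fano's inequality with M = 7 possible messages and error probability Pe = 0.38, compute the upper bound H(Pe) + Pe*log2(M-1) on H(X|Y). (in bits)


H(Pe) = -Pe*log2(Pe) - (1-Pe)*log2(1-Pe) = -0.38*log2(0.38) - 0.62*log2(0.62) = 0.530453 + 0.427589 = 0.958. Pe*log2(M-1) = 0.38*log2(6) = 0.982286. Bound = H(Pe) + Pe*log2(M-1) = 0.530453 + 0.427589 + 0.982286 = 1.9403

1.9403 bits


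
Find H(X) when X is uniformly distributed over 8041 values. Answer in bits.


H = log2(n) = log2(8041) = 12.9732

12.9732 bits


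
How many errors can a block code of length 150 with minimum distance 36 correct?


Correction capability = floor((d-1)/2) = floor((36-1)/2) = 17

17 errors


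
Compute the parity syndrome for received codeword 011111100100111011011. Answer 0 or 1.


Syndrome = XOR of all bits = 0 XOR 1 XOR 1 XOR 1 XOR 1 XOR 1 XOR 1 XOR 0 XOR 0 XOR 1 XOR 0 XOR 0 XOR 1 XOR 1 XOR 1 XOR 0 XOR 1 XOR 1 XOR 0 XOR 1 XOR 1 = 0

0


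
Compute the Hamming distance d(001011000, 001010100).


Count differing positions: . . . . . ^ ^ . . = 2 differences

2


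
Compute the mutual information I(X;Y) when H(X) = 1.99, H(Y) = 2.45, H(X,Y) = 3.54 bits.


I(X;Y) = H(X) + H(Y) - H(X,Y) = 1.99 + 2.45 - 3.54 = 0.9

0.9 bits


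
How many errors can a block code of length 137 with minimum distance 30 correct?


Correction capability = floor((d-1)/2) = floor((30-1)/2) = 14

14 errors


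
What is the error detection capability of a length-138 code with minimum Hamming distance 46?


Detection capability = d_min - 1 = 46 - 1 = 45

45 errors


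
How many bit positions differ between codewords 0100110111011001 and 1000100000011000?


Count differing positions: ^ ^ . . . ^ . ^ ^ ^ . . . . . ^ = 7 differences

7


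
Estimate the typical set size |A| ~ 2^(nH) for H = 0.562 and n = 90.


log2|A_typical| = nH = 90 * 0.562 = 50.58, so |A_typical| ~ 2^50.58 = 1.683e+15

1.683e+15


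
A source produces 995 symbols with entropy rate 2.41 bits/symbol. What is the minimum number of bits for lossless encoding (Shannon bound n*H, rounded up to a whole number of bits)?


Minimum bits >= n * H = 995 * 2.41 = 2397.95, rounded up to a whole number of bits = 2398

2398 bits


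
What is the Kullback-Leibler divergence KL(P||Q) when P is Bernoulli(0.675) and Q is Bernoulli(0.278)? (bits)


KL = p*log2(p/q) + (1-p)*log2((1-p)/(1-q)) = 0.675*log2(0.675/0.278) + 0.325*log2(0.325/0.722) = 0.4896

0.4896 bits


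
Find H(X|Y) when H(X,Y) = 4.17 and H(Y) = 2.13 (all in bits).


H(X|Y) = H(X,Y) - H(Y) = 4.17 - 2.13 = 2.04

2.04 bits


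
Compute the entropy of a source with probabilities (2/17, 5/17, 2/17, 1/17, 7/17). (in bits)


H = -sum(p_i * log2(p_i)). Terms: -(2/17)*log2(2/17) = 0.363231; -(5/17)*log2(5/17) = 0.519275; -(2/17)*log2(2/17) = 0.363231; -(1/17)*log2(1/17) = 0.240439; -(7/17)*log2(7/17) = 0.527103. H = 0.363231 + 0.519275 + 0.363231 + 0.240439 + 0.527103 = 2.0133

2.0133 bits


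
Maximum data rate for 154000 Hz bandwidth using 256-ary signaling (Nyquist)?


Rate = 2 * B * log2(M) = 2 * 154000 * 8.0 = 2464000.0

2464000.0 bps


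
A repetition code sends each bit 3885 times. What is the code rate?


Rate = k/n = 1/3885

1/3885


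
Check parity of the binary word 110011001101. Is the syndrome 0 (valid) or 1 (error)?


Syndrome = XOR of all bits = 1 XOR 1 XOR 0 XOR 0 XOR 1 XOR 1 XOR 0 XOR 0 XOR 1 XOR 1 XOR 0 XOR 1 = 1

1


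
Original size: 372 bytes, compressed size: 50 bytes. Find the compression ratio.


Ratio = original / compressed = 372 / 50 = 7.44

7.44


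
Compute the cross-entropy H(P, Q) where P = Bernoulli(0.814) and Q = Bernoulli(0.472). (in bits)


H(P,Q) = -p*log2(q) - (1-p)*log2(1-q). -0.814*log2(0.472) = 0.881677; -0.186*log2(0.528) = 0.171379. H(P,Q) = 0.881677 + 0.171379 = 1.0531

1.0531 bits


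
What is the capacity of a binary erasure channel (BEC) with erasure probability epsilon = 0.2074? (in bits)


C = 1 - epsilon = 1 - 0.2074 = 0.7926

0.7926 bits


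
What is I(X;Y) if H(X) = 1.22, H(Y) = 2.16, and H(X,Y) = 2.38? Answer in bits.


I(X;Y) = H(X) + H(Y) - H(X,Y) = 1.22 + 2.16 - 2.38 = 1.0

1.0 bits


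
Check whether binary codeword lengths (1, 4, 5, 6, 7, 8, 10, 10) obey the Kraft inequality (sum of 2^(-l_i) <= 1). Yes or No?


Kraft sum = sum(2^(-l_i)) = 0.623, need <= 1. Result: satisfied (a binary prefix-free code with these lengths exists)

Yes
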